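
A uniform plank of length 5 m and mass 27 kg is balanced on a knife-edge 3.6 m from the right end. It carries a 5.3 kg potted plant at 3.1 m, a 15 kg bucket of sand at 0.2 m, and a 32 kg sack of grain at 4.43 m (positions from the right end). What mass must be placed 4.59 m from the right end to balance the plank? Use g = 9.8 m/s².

m ≈ 57.4 kg

About the knife-edge (at 3.6 m from the right end):
Beam weight: 27 × 9.8 = 264.6 N down at 2.5 m → arm 1.1 m, τ = 264.6 × 1.1 = 291.1 N·m clockwise.
Potted plant: 5.3 × 9.8 = 51.94 N down at 3.1 m → arm 0.5 m, τ = 51.94 × 0.5 = 25.97 N·m clockwise.
Bucket of sand: 15 × 9.8 = 147 N down at 0.2 m → arm 3.4 m, τ = 147 × 3.4 = 499.8 N·m clockwise.
Sack of grain: 32 × 9.8 = 313.6 N down at 4.43 m → arm 0.83 m, τ = 313.6 × 0.83 = 260.3 N·m counterclockwise.
Net moment of known loads = 556.6 N·m clockwise.
An unknown mass m at 4.59 m has arm 0.99 m; its moment is m·g·0.99 counterclockwise.
Balancing moments: m × 9.8 × 0.99 = 556.6, giving m = 556.6 / (9.8 × 0.99) = 57.4 kg.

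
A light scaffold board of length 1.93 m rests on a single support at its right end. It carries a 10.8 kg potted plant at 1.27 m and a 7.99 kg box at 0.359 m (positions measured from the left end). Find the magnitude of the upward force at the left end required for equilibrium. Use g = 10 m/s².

F ≈ 102 N

Choose the right end as the axis so the unknown pivot reaction has zero arm there.
Potted plant: 10.8 × 10 = 108 N down at 1.27 m → arm 0.66 m, τ = 108 × 0.66 = 71.28 N·m counterclockwise.
Box: 7.99 × 10 = 79.9 N down at 0.359 m → arm 1.571 m, τ = 79.9 × 1.571 = 125.5 N·m counterclockwise.
Net moment of the loads = 196.8 N·m counterclockwise.
The upward force F acts at the left end, arm 1.93 m, giving F × 1.93 clockwise.
Στ = 0 ⇒ F × 1.93 = 196.8 ⇒ F = 196.8 / 1.93 = 102 N.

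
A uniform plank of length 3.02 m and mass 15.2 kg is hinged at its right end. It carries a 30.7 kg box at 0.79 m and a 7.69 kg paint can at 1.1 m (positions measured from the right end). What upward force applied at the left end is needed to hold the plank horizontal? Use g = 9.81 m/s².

Sum moments about the right end (the unknown pivot reaction has zero arm there).
Beam weight: 15.2 × 9.81 = 149.1 N down at 1.51 m → arm 1.51 m, τ = 149.1 × 1.51 = 225.1 N·m counterclockwise.
Box: 30.7 × 9.81 = 301.2 N down at 0.79 m → arm 0.79 m, τ = 301.2 × 0.79 = 237.9 N·m counterclockwise.
Paint can: 7.69 × 9.81 = 75.44 N down at 1.1 m → arm 1.1 m, τ = 75.44 × 1.1 = 82.98 N·m counterclockwise.
Net moment of the loads = 546 N·m counterclockwise.
The upward force F acts at the left end, arm 3.02 m, giving F × 3.02 clockwise.
Στ = 0 ⇒ F × 3.02 = 546 ⇒ F = 546 / 3.02 = 181 N.

F ≈ 181 N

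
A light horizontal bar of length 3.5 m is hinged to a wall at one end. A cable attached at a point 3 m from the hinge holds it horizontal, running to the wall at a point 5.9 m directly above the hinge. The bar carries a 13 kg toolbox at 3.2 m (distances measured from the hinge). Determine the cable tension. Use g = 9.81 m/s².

Take moments about the hinge.
Toolbox: 13 × 9.81 = 127.5 N down at 3.2 m → arm 3.2 m, τ = 127.5 × 3.2 = 408 N·m clockwise.
Total clockwise load moment = 408 N·m.
The cable tension T acts at 3 m; only its component perpendicular to the bar, T sinθ, produces torque. sinθ = h/√(h²+d²) = 5.9/√(5.9²+3²) = 0.8914.
Στ = 0 ⇒ T × 3 × 0.8914 = 408 ⇒ T = 408 / 2.674 = 153 N.

T ≈ 153 N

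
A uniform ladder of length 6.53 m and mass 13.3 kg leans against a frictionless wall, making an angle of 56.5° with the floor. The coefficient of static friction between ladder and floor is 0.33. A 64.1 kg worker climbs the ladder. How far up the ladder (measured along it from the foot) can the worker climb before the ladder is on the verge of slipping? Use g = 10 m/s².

d ≈ 3.25 m

Taking torques about the foot of the ladder:
Ladder weight 13.3×10 = 133 N acts at 3.265 m along the ladder; its horizontal arm is 3.265·cos56.5° = 1.802 m → τ = 239.7 N·m clockwise.
Worker weight 64.1×10 = 641 N at distance d → arm d·cos56.5° → τ = 641·d·0.5519 clockwise.
Wall normal N at the top has arm L sinθ = 5.445 m counterclockwise, so Στ = 0 gives N·5.445 = 239.7 + 353.8·d.
ΣFy = 0 ⇒ N_floor = 774 N, so the maximum friction is μ_s·N_floor = 0.33×774 = 255.4 N. ΣFx = 0 ⇒ N_wall = f, so at the slipping point N = 255.4 N.
Substituting: 255.4×5.445 = 239.7 + 353.8·d ⇒ d = (1391 − 239.7) / 353.8 = 3.25 m.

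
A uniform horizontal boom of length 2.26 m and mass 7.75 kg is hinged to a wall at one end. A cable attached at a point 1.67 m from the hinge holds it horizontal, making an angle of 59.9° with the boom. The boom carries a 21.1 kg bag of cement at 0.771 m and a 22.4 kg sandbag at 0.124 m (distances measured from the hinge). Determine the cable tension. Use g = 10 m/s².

Sum moments about the hinge (the unknown hinge reaction has zero arm there).
Beam weight: 7.75 × 10 = 77.5 N down at 1.13 m → arm 1.13 m, τ = 77.5 × 1.13 = 87.57 N·m clockwise.
Bag of cement: 21.1 × 10 = 211 N down at 0.771 m → arm 0.771 m, τ = 211 × 0.771 = 162.7 N·m clockwise.
Sandbag: 22.4 × 10 = 224 N down at 0.124 m → arm 0.124 m, τ = 224 × 0.124 = 27.78 N·m clockwise.
Total clockwise load moment = 278 N·m.
The cable tension T acts at 1.67 m; only its component perpendicular to the boom, T sinθ, produces torque. sin 59.9° = 0.8652.
Setting net torque to zero: T × 1.67 × 0.8652 = 278 → T = 278 / 1.445 = 192 N.

T ≈ 192 N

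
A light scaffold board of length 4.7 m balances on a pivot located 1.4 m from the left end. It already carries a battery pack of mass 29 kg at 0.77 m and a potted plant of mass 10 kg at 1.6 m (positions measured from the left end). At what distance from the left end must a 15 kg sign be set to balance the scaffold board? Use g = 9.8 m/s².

About the pivot (at 1.4 m from the left end):
Battery pack: 29 × 9.8 = 284.2 N down at 0.77 m → arm 0.63 m, τ = 284.2 × 0.63 = 179 N·m counterclockwise.
Potted plant: 10 × 9.8 = 98 N down at 1.6 m → arm 0.2 m, τ = 98 × 0.2 = 19.6 N·m clockwise.
Net moment of existing loads = 159.4 N·m counterclockwise.
The sign weighs 15 × 9.8 = 147 N and must supply an equal clockwise moment, so its lever arm about the pivot is 159.4 / 147 = 1.08 m.
That puts it at 1.4 + 1.08 = 2.48 m from the left end.

x ≈ 2.48 m from the left end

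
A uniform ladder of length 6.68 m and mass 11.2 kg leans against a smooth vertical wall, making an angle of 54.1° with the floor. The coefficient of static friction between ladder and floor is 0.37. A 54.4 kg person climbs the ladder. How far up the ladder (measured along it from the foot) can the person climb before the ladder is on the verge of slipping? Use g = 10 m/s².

d ≈ 3.43 m

About the foot of the ladder:
Ladder weight 11.2×10 = 112 N acts at 3.34 m along the ladder; its horizontal arm is 3.34·cos54.1° = 1.958 m → τ = 219.3 N·m clockwise.
Person weight 54.4×10 = 544 N at distance d → arm d·cos54.1° → τ = 544·d·0.5864 clockwise.
Wall normal N at the top has arm L sinθ = 5.411 m counterclockwise, so Στ = 0 gives N·5.411 = 219.3 + 319·d.
ΣFy = 0 ⇒ N_floor = 656 N, so the maximum friction is μ_s·N_floor = 0.37×656 = 242.7 N. ΣFx = 0 ⇒ N_wall = f, so at the slipping point N = 242.7 N.
Substituting: 242.7×5.411 = 219.3 + 319·d ⇒ d = (1313 − 219.3) / 319 = 3.43 m.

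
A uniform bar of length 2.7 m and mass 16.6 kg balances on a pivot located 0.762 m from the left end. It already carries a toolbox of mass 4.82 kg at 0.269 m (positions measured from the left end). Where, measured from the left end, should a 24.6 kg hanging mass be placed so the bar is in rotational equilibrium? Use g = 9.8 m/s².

x ≈ 0.462 m from the left end

Taking torques about the pivot (at 0.762 m from the left end):
Beam weight: 16.6 × 9.8 = 162.7 N down at 1.35 m → arm 0.588 m, τ = 162.7 × 0.588 = 95.67 N·m clockwise.
Toolbox: 4.82 × 9.8 = 47.24 N down at 0.269 m → arm 0.493 m, τ = 47.24 × 0.493 = 23.29 N·m counterclockwise.
Net moment of existing loads = 72.38 N·m clockwise.
The hanging mass weighs 24.6 × 9.8 = 241.1 N and must supply an equal counterclockwise moment, so its lever arm about the pivot is 72.38 / 241.1 = 0.3 m.
That puts it at 0.762 − 0.3 = 0.462 m from the left end.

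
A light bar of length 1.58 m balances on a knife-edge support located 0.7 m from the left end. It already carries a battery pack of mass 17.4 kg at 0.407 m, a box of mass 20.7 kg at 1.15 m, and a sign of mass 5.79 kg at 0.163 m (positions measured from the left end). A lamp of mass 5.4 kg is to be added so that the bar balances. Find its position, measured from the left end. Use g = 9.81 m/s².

Taking torques about the knife-edge support (at 0.7 m from the left end):
Battery pack: 17.4 × 9.81 = 170.7 N down at 0.407 m → arm 0.293 m, τ = 170.7 × 0.293 = 50.02 N·m counterclockwise.
Box: 20.7 × 9.81 = 203.1 N down at 1.15 m → arm 0.45 m, τ = 203.1 × 0.45 = 91.39 N·m clockwise.
Sign: 5.79 × 9.81 = 56.8 N down at 0.163 m → arm 0.537 m, τ = 56.8 × 0.537 = 30.5 N·m counterclockwise.
Net moment of existing loads = 10.87 N·m clockwise.
The lamp weighs 5.4 × 9.81 = 52.97 N and must supply an equal counterclockwise moment, so its lever arm about the knife-edge support is 10.87 / 52.97 = 0.205 m.
That puts it at 0.7 − 0.205 = 0.495 m from the left end.

x ≈ 0.495 m from the left end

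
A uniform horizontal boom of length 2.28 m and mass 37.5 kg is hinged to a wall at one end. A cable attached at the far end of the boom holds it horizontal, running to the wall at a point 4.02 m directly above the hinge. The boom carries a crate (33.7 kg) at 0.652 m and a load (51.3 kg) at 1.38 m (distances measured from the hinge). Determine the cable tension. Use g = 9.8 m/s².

T ≈ 670 N

Choose the hinge as the axis so the unknown hinge reaction has zero arm there.
Beam weight: 37.5 × 9.8 = 367.5 N down at 1.14 m → arm 1.14 m, τ = 367.5 × 1.14 = 418.9 N·m clockwise.
Crate: 33.7 × 9.8 = 330.3 N down at 0.652 m → arm 0.652 m, τ = 330.3 × 0.652 = 215.4 N·m clockwise.
Load: 51.3 × 9.8 = 502.7 N down at 1.38 m → arm 1.38 m, τ = 502.7 × 1.38 = 693.7 N·m clockwise.
Total clockwise load moment = 1328 N·m.
The cable tension T acts at 2.28 m; only its component perpendicular to the boom, T sinθ, produces torque. sinθ = h/√(h²+d²) = 4.02/√(4.02²+2.28²) = 0.8698.
Balancing moments: T × 2.28 × 0.8698 = 1328, giving T = 1328 / 1.983 = 670 N.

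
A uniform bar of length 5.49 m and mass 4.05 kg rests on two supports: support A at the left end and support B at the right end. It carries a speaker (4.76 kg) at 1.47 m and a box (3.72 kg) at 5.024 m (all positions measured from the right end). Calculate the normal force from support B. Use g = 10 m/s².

Choose support A as the axis so its reaction then has zero moment arm.
Beam weight: 4.05 × 10 = 40.5 N down at 2.745 m → arm 2.745 m, τ = 40.5 × 2.745 = 111.2 N·m clockwise.
Speaker: 4.76 × 10 = 47.6 N down at 1.47 m → arm 4.02 m, τ = 47.6 × 4.02 = 191.4 N·m clockwise.
Box: 3.72 × 10 = 37.2 N down at 5.024 m → arm 0.466 m, τ = 37.2 × 0.466 = 17.34 N·m clockwise.
Net load moment about support A = 319.9 N·m clockwise.
Reaction R at support B is upward at 0 m, arm 5.49 m → moment R × 5.49 counterclockwise.
Στ = 0 ⇒ R × 5.49 = 319.9 ⇒ R = 58.3 N.

R_B ≈ 58.3 N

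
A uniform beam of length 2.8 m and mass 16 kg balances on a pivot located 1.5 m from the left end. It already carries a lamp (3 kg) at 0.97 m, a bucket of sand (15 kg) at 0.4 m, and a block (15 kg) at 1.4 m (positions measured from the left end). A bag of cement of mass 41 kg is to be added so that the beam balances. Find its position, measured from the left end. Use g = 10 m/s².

x ≈ 2.02 m from the left end

About the pivot (at 1.5 m from the left end):
Beam weight: 16 × 10 = 160 N down at 1.4 m → arm 0.1 m, τ = 160 × 0.1 = 16 N·m counterclockwise.
Lamp: 3 × 10 = 30 N down at 0.97 m → arm 0.53 m, τ = 30 × 0.53 = 15.9 N·m counterclockwise.
Bucket of sand: 15 × 10 = 150 N down at 0.4 m → arm 1.1 m, τ = 150 × 1.1 = 165 N·m counterclockwise.
Block: 15 × 10 = 150 N down at 1.4 m → arm 0.1 m, τ = 150 × 0.1 = 15 N·m counterclockwise.
Net moment of existing loads = 211.9 N·m counterclockwise.
The bag of cement weighs 41 × 10 = 410 N and must supply an equal clockwise moment, so its lever arm about the pivot is 211.9 / 410 = 0.517 m.
That puts it at 1.5 + 0.517 = 2.02 m from the left end.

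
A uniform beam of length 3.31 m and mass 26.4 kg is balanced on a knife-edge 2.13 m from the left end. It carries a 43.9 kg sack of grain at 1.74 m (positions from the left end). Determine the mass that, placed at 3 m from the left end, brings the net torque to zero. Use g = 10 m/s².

m ≈ 34.1 kg

Sum moments about the knife-edge (at 2.13 m from the left end) (the support reaction has zero arm there).
Beam weight: 26.4 × 10 = 264 N down at 1.655 m → arm 0.475 m, τ = 264 × 0.475 = 125.4 N·m counterclockwise.
Sack of grain: 43.9 × 10 = 439 N down at 1.74 m → arm 0.39 m, τ = 439 × 0.39 = 171.2 N·m counterclockwise.
Net moment of known loads = 296.6 N·m counterclockwise.
An unknown mass m at 3 m has arm 0.87 m; its moment is m·g·0.87 clockwise.
Setting net torque to zero: m × 10 × 0.87 = 296.6 → m = 296.6 / (10 × 0.87) = 34.1 kg.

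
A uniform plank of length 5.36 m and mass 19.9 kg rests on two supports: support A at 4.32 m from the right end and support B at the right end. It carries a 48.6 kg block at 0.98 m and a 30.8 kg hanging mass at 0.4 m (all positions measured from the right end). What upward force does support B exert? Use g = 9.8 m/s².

Choose support A as the axis so its reaction then has zero moment arm.
Beam weight: 19.9 × 9.8 = 195 N down at 2.68 m → arm 1.64 m, τ = 195 × 1.64 = 319.8 N·m clockwise.
Block: 48.6 × 9.8 = 476.3 N down at 0.98 m → arm 3.34 m, τ = 476.3 × 3.34 = 1591 N·m clockwise.
Hanging mass: 30.8 × 9.8 = 301.8 N down at 0.4 m → arm 3.92 m, τ = 301.8 × 3.92 = 1183 N·m clockwise.
Net load moment about support A = 3094 N·m clockwise.
Reaction R at support B is upward at 0 m, arm 4.32 m → moment R × 4.32 counterclockwise.
For rotational equilibrium, R × 4.32 = 3094, so R = 716 N.

R_B ≈ 716 N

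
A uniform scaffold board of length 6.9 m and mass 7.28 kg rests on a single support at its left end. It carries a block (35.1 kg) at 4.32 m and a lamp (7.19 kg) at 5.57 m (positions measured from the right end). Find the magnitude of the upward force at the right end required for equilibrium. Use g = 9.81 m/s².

F ≈ 178 N

Sum moments about the left end (the unknown pivot reaction has zero arm there).
Beam weight: 7.28 × 9.81 = 71.42 N down at 3.45 m → arm 3.45 m, τ = 71.42 × 3.45 = 246.4 N·m clockwise.
Block: 35.1 × 9.81 = 344.3 N down at 4.32 m → arm 2.58 m, τ = 344.3 × 2.58 = 888.3 N·m clockwise.
Lamp: 7.19 × 9.81 = 70.53 N down at 5.57 m → arm 1.33 m, τ = 70.53 × 1.33 = 93.8 N·m clockwise.
Net moment of the loads = 1228 N·m clockwise.
The upward force F acts at the right end, arm 6.9 m, giving F × 6.9 counterclockwise.
For rotational equilibrium, F × 6.9 = 1228, so F = 1228 / 6.9 = 178 N.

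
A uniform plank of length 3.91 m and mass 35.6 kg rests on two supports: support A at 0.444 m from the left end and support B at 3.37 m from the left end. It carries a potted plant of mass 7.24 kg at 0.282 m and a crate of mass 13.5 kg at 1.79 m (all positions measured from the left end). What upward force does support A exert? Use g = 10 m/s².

Take moments about support B.
Beam weight: 35.6 × 10 = 356 N down at 1.955 m → arm 1.415 m, τ = 356 × 1.415 = 503.7 N·m counterclockwise.
Potted plant: 7.24 × 10 = 72.4 N down at 0.282 m → arm 3.088 m, τ = 72.4 × 3.088 = 223.6 N·m counterclockwise.
Crate: 13.5 × 10 = 135 N down at 1.79 m → arm 1.58 m, τ = 135 × 1.58 = 213.3 N·m counterclockwise.
Net load moment about support B = 940.6 N·m counterclockwise.
Reaction R at support A is upward at 0.444 m, arm 2.926 m → moment R × 2.926 clockwise.
For rotational equilibrium, R × 2.926 = 940.6, so R = 321 N.

R_A ≈ 321 N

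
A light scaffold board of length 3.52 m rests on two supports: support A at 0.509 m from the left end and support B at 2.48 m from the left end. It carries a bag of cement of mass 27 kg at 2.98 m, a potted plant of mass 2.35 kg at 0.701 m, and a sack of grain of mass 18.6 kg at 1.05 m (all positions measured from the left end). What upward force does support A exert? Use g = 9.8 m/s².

Choose support B as the axis so its reaction then has zero moment arm.
Bag of cement: 27 × 9.8 = 264.6 N down at 2.98 m → arm 0.5 m, τ = 264.6 × 0.5 = 132.3 N·m clockwise.
Potted plant: 2.35 × 9.8 = 23.03 N down at 0.701 m → arm 1.779 m, τ = 23.03 × 1.779 = 40.97 N·m counterclockwise.
Sack of grain: 18.6 × 9.8 = 182.3 N down at 1.05 m → arm 1.43 m, τ = 182.3 × 1.43 = 260.7 N·m counterclockwise.
Net load moment about support B = 169.4 N·m counterclockwise.
Reaction R at support A is upward at 0.509 m, arm 1.971 m → moment R × 1.971 clockwise.
Balancing moments: R × 1.971 = 169.4, giving R = 85.9 N.

R_A ≈ 85.9 N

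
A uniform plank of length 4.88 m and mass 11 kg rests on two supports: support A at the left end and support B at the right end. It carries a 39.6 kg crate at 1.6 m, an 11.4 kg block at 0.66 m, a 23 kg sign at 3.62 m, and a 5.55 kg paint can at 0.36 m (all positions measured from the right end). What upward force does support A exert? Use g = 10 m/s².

R_A ≈ 375 N

Taking torques about support B:
Beam weight: 11 × 10 = 110 N down at 2.44 m → arm 2.44 m, τ = 110 × 2.44 = 268.4 N·m counterclockwise.
Crate: 39.6 × 10 = 396 N down at 1.6 m → arm 1.6 m, τ = 396 × 1.6 = 633.6 N·m counterclockwise.
Block: 11.4 × 10 = 114 N down at 0.66 m → arm 0.66 m, τ = 114 × 0.66 = 75.24 N·m counterclockwise.
Sign: 23 × 10 = 230 N down at 3.62 m → arm 3.62 m, τ = 230 × 3.62 = 832.6 N·m counterclockwise.
Paint can: 5.55 × 10 = 55.5 N down at 0.36 m → arm 0.36 m, τ = 55.5 × 0.36 = 19.98 N·m counterclockwise.
Net load moment about support B = 1830 N·m counterclockwise.
Reaction R at support A is upward at 4.88 m, arm 4.88 m → moment R × 4.88 clockwise.
For rotational equilibrium, R × 4.88 = 1830, so R = 375 N.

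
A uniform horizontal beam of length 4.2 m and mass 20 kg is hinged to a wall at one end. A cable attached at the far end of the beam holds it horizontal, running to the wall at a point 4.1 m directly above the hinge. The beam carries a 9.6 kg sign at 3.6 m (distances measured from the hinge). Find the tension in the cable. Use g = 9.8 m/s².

T ≈ 256 N

Sum moments about the hinge (the unknown hinge reaction has zero arm there).
Beam weight: 20 × 9.8 = 196 N down at 2.1 m → arm 2.1 m, τ = 196 × 2.1 = 411.6 N·m clockwise.
Sign: 9.6 × 9.8 = 94.08 N down at 3.6 m → arm 3.6 m, τ = 94.08 × 3.6 = 338.7 N·m clockwise.
Total clockwise load moment = 750.3 N·m.
The cable tension T acts at 4.2 m; only its component perpendicular to the beam, T sinθ, produces torque. sinθ = h/√(h²+d²) = 4.1/√(4.1²+4.2²) = 0.6985.
Setting net torque to zero: T × 4.2 × 0.6985 = 750.3 → T = 750.3 / 2.934 = 256 N.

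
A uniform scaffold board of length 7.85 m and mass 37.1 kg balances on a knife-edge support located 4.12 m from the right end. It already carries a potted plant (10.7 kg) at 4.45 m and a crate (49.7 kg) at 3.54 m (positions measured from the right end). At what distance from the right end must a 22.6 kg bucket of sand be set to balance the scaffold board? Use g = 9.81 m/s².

x ≈ 5.56 m from the right end

Choose the knife-edge support (at 4.12 m from the right end) as the axis so the support reaction has zero arm there.
Beam weight: 37.1 × 9.81 = 364 N down at 3.925 m → arm 0.195 m, τ = 364 × 0.195 = 70.98 N·m clockwise.
Potted plant: 10.7 × 9.81 = 105 N down at 4.45 m → arm 0.33 m, τ = 105 × 0.33 = 34.65 N·m counterclockwise.
Crate: 49.7 × 9.81 = 487.6 N down at 3.54 m → arm 0.58 m, τ = 487.6 × 0.58 = 282.8 N·m clockwise.
Net moment of existing loads = 319.1 N·m clockwise.
The bucket of sand weighs 22.6 × 9.81 = 221.7 N and must supply an equal counterclockwise moment, so its lever arm about the knife-edge support is 319.1 / 221.7 = 1.44 m.
That puts it at 4.12 + 1.44 = 5.56 m from the right end.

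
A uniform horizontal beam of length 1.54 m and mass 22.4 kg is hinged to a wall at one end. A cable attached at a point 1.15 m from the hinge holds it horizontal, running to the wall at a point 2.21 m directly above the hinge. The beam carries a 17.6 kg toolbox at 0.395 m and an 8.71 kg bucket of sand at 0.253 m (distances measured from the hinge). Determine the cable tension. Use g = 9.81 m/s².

About the hinge:
Beam weight: 22.4 × 9.81 = 219.7 N down at 0.77 m → arm 0.77 m, τ = 219.7 × 0.77 = 169.2 N·m clockwise.
Toolbox: 17.6 × 9.81 = 172.7 N down at 0.395 m → arm 0.395 m, τ = 172.7 × 0.395 = 68.22 N·m clockwise.
Bucket of sand: 8.71 × 9.81 = 85.45 N down at 0.253 m → arm 0.253 m, τ = 85.45 × 0.253 = 21.62 N·m clockwise.
Total clockwise load moment = 259 N·m.
The cable tension T acts at 1.15 m; only its component perpendicular to the beam, T sinθ, produces torque. sinθ = h/√(h²+d²) = 2.21/√(2.21²+1.15²) = 0.8871.
For rotational equilibrium, T × 1.15 × 0.8871 = 259, so T = 259 / 1.02 = 254 N.

T ≈ 254 N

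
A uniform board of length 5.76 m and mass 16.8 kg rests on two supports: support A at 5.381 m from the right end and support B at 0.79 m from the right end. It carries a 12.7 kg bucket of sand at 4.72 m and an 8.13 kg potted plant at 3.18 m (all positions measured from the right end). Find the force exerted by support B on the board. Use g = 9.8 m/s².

R_B ≈ 146 N

Taking torques about support A:
Beam weight: 16.8 × 9.8 = 164.6 N down at 2.88 m → arm 2.501 m, τ = 164.6 × 2.501 = 411.7 N·m clockwise.
Bucket of sand: 12.7 × 9.8 = 124.5 N down at 4.72 m → arm 0.661 m, τ = 124.5 × 0.661 = 82.29 N·m clockwise.
Potted plant: 8.13 × 9.8 = 79.67 N down at 3.18 m → arm 2.201 m, τ = 79.67 × 2.201 = 175.4 N·m clockwise.
Net load moment about support A = 669.4 N·m clockwise.
Reaction R at support B is upward at 0.79 m, arm 4.591 m → moment R × 4.591 counterclockwise.
Balancing moments: R × 4.591 = 669.4, giving R = 146 N.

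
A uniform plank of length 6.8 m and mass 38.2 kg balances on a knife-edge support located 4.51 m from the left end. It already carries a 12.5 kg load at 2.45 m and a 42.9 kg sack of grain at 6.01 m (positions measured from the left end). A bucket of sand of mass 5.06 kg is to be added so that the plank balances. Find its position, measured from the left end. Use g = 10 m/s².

Sum moments about the knife-edge support (at 4.51 m from the left end) (the support reaction has zero arm there).
Beam weight: 38.2 × 10 = 382 N down at 3.4 m → arm 1.11 m, τ = 382 × 1.11 = 424 N·m counterclockwise.
Load: 12.5 × 10 = 125 N down at 2.45 m → arm 2.06 m, τ = 125 × 2.06 = 257.5 N·m counterclockwise.
Sack of grain: 42.9 × 10 = 429 N down at 6.01 m → arm 1.5 m, τ = 429 × 1.5 = 643.5 N·m clockwise.
Net moment of existing loads = 38 N·m counterclockwise.
The bucket of sand weighs 5.06 × 10 = 50.6 N and must supply an equal clockwise moment, so its lever arm about the knife-edge support is 38 / 50.6 = 0.751 m.
That puts it at 4.51 + 0.751 = 5.26 m from the left end.

x ≈ 5.26 m from the left end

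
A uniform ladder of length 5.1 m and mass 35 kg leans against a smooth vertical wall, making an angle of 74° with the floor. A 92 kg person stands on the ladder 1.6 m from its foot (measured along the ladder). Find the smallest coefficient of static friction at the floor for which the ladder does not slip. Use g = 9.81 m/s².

Sum moments about the foot of the ladder (the floor normal and friction both act there and drop out).
Ladder weight 35×9.81 = 343.4 N acts at 2.55 m along the ladder; its horizontal arm is 2.55·cos74° = 0.7029 m → τ = 241.4 N·m clockwise.
Person: 92×9.81 = 902.5 N at 1.6 m → arm 0.441 m → τ = 398 N·m clockwise.
Wall normal N acts horizontally at the top; its moment arm is the height L sinθ = 5.1·sin74° = 4.902 m, counterclockwise.
For rotational equilibrium, N × 4.902 = 639.4, so N = 130.4 N.
ΣFx = 0 ⇒ f = N_wall = 130.4 N. ΣFy = 0 ⇒ N_floor = 1246 N.
μ_min = f / N_floor = 130.4 / 1246 = 0.105.

μ_min ≈ 0.105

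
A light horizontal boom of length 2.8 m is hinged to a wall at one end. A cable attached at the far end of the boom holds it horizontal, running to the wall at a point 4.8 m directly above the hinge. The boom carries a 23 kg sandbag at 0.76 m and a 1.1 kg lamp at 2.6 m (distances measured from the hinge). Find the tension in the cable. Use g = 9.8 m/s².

T ≈ 82.4 N

About the hinge:
Sandbag: 23 × 9.8 = 225.4 N down at 0.76 m → arm 0.76 m, τ = 225.4 × 0.76 = 171.3 N·m clockwise.
Lamp: 1.1 × 9.8 = 10.78 N down at 2.6 m → arm 2.6 m, τ = 10.78 × 2.6 = 28.03 N·m clockwise.
Total clockwise load moment = 199.3 N·m.
The cable tension T acts at 2.8 m; only its component perpendicular to the boom, T sinθ, produces torque. sinθ = h/√(h²+d²) = 4.8/√(4.8²+2.8²) = 0.8638.
Balancing moments: T × 2.8 × 0.8638 = 199.3, giving T = 199.3 / 2.419 = 82.4 N.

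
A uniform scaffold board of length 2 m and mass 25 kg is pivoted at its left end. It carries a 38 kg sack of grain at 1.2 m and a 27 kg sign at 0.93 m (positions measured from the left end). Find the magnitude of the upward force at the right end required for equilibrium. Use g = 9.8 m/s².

F ≈ 469 N

About the left end:
Beam weight: 25 × 9.8 = 245 N down at 1 m → arm 1 m, τ = 245 × 1 = 245 N·m clockwise.
Sack of grain: 38 × 9.8 = 372.4 N down at 1.2 m → arm 1.2 m, τ = 372.4 × 1.2 = 446.9 N·m clockwise.
Sign: 27 × 9.8 = 264.6 N down at 0.93 m → arm 0.93 m, τ = 264.6 × 0.93 = 246.1 N·m clockwise.
Net moment of the loads = 938 N·m clockwise.
The upward force F acts at the right end, arm 2 m, giving F × 2 counterclockwise.
Setting net torque to zero: F × 2 = 938 → F = 938 / 2 = 469 N.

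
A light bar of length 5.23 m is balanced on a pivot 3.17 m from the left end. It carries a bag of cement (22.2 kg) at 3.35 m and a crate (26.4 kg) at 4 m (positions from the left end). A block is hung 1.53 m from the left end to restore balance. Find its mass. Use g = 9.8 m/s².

m ≈ 15.8 kg

Take moments about the pivot (at 3.17 m from the left end).
Bag of cement: 22.2 × 9.8 = 217.6 N down at 3.35 m → arm 0.18 m, τ = 217.6 × 0.18 = 39.17 N·m clockwise.
Crate: 26.4 × 9.8 = 258.7 N down at 4 m → arm 0.83 m, τ = 258.7 × 0.83 = 214.7 N·m clockwise.
Net moment of known loads = 253.9 N·m clockwise.
An unknown mass m at 1.53 m has arm 1.64 m; its moment is m·g·1.64 counterclockwise.
Στ = 0 ⇒ m × 9.8 × 1.64 = 253.9 ⇒ m = 253.9 / (9.8 × 1.64) = 15.8 kg.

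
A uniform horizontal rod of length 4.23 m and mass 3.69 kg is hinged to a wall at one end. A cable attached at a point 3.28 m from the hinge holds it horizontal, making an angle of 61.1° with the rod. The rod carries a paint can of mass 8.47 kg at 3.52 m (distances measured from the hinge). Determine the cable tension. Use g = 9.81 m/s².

T ≈ 129 N

Take moments about the hinge.
Beam weight: 3.69 × 9.81 = 36.2 N down at 2.115 m → arm 2.115 m, τ = 36.2 × 2.115 = 76.56 N·m clockwise.
Paint can: 8.47 × 9.81 = 83.09 N down at 3.52 m → arm 3.52 m, τ = 83.09 × 3.52 = 292.5 N·m clockwise.
Total clockwise load moment = 369.1 N·m.
The cable tension T acts at 3.28 m; only its component perpendicular to the rod, T sinθ, produces torque. sin 61.1° = 0.8755.
Setting net torque to zero: T × 3.28 × 0.8755 = 369.1 → T = 369.1 / 2.872 = 129 N.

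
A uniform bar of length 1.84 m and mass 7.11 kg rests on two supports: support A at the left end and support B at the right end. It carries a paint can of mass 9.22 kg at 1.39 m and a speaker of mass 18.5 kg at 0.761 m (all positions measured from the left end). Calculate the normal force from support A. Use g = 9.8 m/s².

R_A ≈ 163 N

Sum moments about support B (its reaction then has zero moment arm).
Beam weight: 7.11 × 9.8 = 69.68 N down at 0.92 m → arm 0.92 m, τ = 69.68 × 0.92 = 64.11 N·m counterclockwise.
Paint can: 9.22 × 9.8 = 90.36 N down at 1.39 m → arm 0.45 m, τ = 90.36 × 0.45 = 40.66 N·m counterclockwise.
Speaker: 18.5 × 9.8 = 181.3 N down at 0.761 m → arm 1.079 m, τ = 181.3 × 1.079 = 195.6 N·m counterclockwise.
Net load moment about support B = 300.4 N·m counterclockwise.
Reaction R at support A is upward at 0 m, arm 1.84 m → moment R × 1.84 clockwise.
Στ = 0 ⇒ R × 1.84 = 300.4 ⇒ R = 163 N.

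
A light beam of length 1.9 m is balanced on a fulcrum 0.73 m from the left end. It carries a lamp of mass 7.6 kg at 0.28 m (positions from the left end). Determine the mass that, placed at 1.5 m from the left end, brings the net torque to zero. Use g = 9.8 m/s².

m ≈ 4.44 kg

Taking torques about the fulcrum (at 0.73 m from the left end):
Lamp: 7.6 × 9.8 = 74.48 N down at 0.28 m → arm 0.45 m, τ = 74.48 × 0.45 = 33.52 N·m counterclockwise.
Net moment of known loads = 33.52 N·m counterclockwise.
An unknown mass m at 1.5 m has arm 0.77 m; its moment is m·g·0.77 clockwise.
Balancing moments: m × 9.8 × 0.77 = 33.52, giving m = 33.52 / (9.8 × 0.77) = 4.44 kg.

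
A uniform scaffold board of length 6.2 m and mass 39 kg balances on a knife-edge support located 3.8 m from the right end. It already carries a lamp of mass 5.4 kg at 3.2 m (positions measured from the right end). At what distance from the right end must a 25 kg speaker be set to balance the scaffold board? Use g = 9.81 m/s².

x ≈ 5.02 m from the right end

Taking torques about the knife-edge support (at 3.8 m from the right end):
Beam weight: 39 × 9.81 = 382.6 N down at 3.1 m → arm 0.7 m, τ = 382.6 × 0.7 = 267.8 N·m clockwise.
Lamp: 5.4 × 9.81 = 52.97 N down at 3.2 m → arm 0.6 m, τ = 52.97 × 0.6 = 31.78 N·m clockwise.
Net moment of existing loads = 299.6 N·m clockwise.
The speaker weighs 25 × 9.81 = 245.2 N and must supply an equal counterclockwise moment, so its lever arm about the knife-edge support is 299.6 / 245.2 = 1.22 m.
That puts it at 3.8 + 1.22 = 5.02 m from the right end.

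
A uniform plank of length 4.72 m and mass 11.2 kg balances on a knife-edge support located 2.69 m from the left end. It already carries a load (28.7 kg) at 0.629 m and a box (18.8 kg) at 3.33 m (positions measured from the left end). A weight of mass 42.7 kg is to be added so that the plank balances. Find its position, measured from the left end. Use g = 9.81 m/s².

x ≈ 3.88 m from the left end

Sum moments about the knife-edge support (at 2.69 m from the left end) (the support reaction has zero arm there).
Beam weight: 11.2 × 9.81 = 109.9 N down at 2.36 m → arm 0.33 m, τ = 109.9 × 0.33 = 36.27 N·m counterclockwise.
Load: 28.7 × 9.81 = 281.5 N down at 0.629 m → arm 2.061 m, τ = 281.5 × 2.061 = 580.2 N·m counterclockwise.
Box: 18.8 × 9.81 = 184.4 N down at 3.33 m → arm 0.64 m, τ = 184.4 × 0.64 = 118 N·m clockwise.
Net moment of existing loads = 498.5 N·m counterclockwise.
The weight weighs 42.7 × 9.81 = 418.9 N and must supply an equal clockwise moment, so its lever arm about the knife-edge support is 498.5 / 418.9 = 1.19 m.
That puts it at 2.69 + 1.19 = 3.88 m from the left end.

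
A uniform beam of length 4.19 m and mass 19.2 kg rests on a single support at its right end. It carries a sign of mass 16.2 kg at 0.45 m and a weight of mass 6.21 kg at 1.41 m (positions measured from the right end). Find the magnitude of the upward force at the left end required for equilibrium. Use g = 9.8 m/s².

Choose the right end as the axis so the unknown pivot reaction has zero arm there.
Beam weight: 19.2 × 9.8 = 188.2 N down at 2.095 m → arm 2.095 m, τ = 188.2 × 2.095 = 394.3 N·m counterclockwise.
Sign: 16.2 × 9.8 = 158.8 N down at 0.45 m → arm 0.45 m, τ = 158.8 × 0.45 = 71.46 N·m counterclockwise.
Weight: 6.21 × 9.8 = 60.86 N down at 1.41 m → arm 1.41 m, τ = 60.86 × 1.41 = 85.81 N·m counterclockwise.
Net moment of the loads = 551.6 N·m counterclockwise.
The upward force F acts at the left end, arm 4.19 m, giving F × 4.19 clockwise.
Στ = 0 ⇒ F × 4.19 = 551.6 ⇒ F = 551.6 / 4.19 = 132 N.

F ≈ 132 N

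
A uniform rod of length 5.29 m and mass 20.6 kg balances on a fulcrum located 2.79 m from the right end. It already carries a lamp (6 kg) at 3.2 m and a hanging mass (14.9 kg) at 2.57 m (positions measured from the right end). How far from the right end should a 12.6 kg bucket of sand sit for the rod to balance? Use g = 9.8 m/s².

Choose the fulcrum (at 2.79 m from the right end) as the axis so the support reaction has zero arm there.
Beam weight: 20.6 × 9.8 = 201.9 N down at 2.645 m → arm 0.145 m, τ = 201.9 × 0.145 = 29.28 N·m clockwise.
Lamp: 6 × 9.8 = 58.8 N down at 3.2 m → arm 0.41 m, τ = 58.8 × 0.41 = 24.11 N·m counterclockwise.
Hanging mass: 14.9 × 9.8 = 146 N down at 2.57 m → arm 0.22 m, τ = 146 × 0.22 = 32.12 N·m clockwise.
Net moment of existing loads = 37.29 N·m clockwise.
The bucket of sand weighs 12.6 × 9.8 = 123.5 N and must supply an equal counterclockwise moment, so its lever arm about the fulcrum is 37.29 / 123.5 = 0.302 m.
That puts it at 2.79 + 0.302 = 3.09 m from the right end.

x ≈ 3.09 m from the right end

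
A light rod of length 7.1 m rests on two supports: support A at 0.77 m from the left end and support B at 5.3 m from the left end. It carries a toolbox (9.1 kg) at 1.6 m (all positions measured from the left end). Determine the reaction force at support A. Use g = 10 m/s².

R_A ≈ 74.3 N

Choose support B as the axis so its reaction then has zero moment arm.
Toolbox: 9.1 × 10 = 91 N down at 1.6 m → arm 3.7 m, τ = 91 × 3.7 = 336.7 N·m counterclockwise.
Net load moment about support B = 336.7 N·m counterclockwise.
Reaction R at support A is upward at 0.77 m, arm 4.53 m → moment R × 4.53 clockwise.
Στ = 0 ⇒ R × 4.53 = 336.7 ⇒ R = 74.3 N.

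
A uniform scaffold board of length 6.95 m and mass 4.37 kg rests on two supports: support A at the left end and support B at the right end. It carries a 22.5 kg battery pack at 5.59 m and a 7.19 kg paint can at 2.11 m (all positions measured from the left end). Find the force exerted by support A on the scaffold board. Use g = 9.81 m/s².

R_A ≈ 114 N

Choose support B as the axis so its reaction then has zero moment arm.
Beam weight: 4.37 × 9.81 = 42.87 N down at 3.475 m → arm 3.475 m, τ = 42.87 × 3.475 = 149 N·m counterclockwise.
Battery pack: 22.5 × 9.81 = 220.7 N down at 5.59 m → arm 1.36 m, τ = 220.7 × 1.36 = 300.2 N·m counterclockwise.
Paint can: 7.19 × 9.81 = 70.53 N down at 2.11 m → arm 4.84 m, τ = 70.53 × 4.84 = 341.4 N·m counterclockwise.
Net load moment about support B = 790.6 N·m counterclockwise.
Reaction R at support A is upward at 0 m, arm 6.95 m → moment R × 6.95 clockwise.
Setting net torque to zero: R × 6.95 = 790.6 → R = 114 N.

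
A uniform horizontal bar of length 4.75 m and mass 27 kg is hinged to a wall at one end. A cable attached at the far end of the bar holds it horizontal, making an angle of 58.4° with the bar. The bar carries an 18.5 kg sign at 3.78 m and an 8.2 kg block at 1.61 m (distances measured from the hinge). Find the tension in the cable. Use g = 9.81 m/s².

Choose the hinge as the axis so the unknown hinge reaction has zero arm there.
Beam weight: 27 × 9.81 = 264.9 N down at 2.375 m → arm 2.375 m, τ = 264.9 × 2.375 = 629.1 N·m clockwise.
Sign: 18.5 × 9.81 = 181.5 N down at 3.78 m → arm 3.78 m, τ = 181.5 × 3.78 = 686.1 N·m clockwise.
Block: 8.2 × 9.81 = 80.44 N down at 1.61 m → arm 1.61 m, τ = 80.44 × 1.61 = 129.5 N·m clockwise.
Total clockwise load moment = 1445 N·m.
The cable tension T acts at 4.75 m; only its component perpendicular to the bar, T sinθ, produces torque. sin 58.4° = 0.8517.
Balancing moments: T × 4.75 × 0.8517 = 1445, giving T = 1445 / 4.046 = 357 N.

T ≈ 357 N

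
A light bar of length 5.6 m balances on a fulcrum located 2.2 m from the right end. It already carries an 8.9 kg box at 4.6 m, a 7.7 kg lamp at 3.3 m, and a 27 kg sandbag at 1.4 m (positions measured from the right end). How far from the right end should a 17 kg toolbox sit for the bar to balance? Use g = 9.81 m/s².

Taking torques about the fulcrum (at 2.2 m from the right end):
Box: 8.9 × 9.81 = 87.31 N down at 4.6 m → arm 2.4 m, τ = 87.31 × 2.4 = 209.5 N·m counterclockwise.
Lamp: 7.7 × 9.81 = 75.54 N down at 3.3 m → arm 1.1 m, τ = 75.54 × 1.1 = 83.09 N·m counterclockwise.
Sandbag: 27 × 9.81 = 264.9 N down at 1.4 m → arm 0.8 m, τ = 264.9 × 0.8 = 211.9 N·m clockwise.
Net moment of existing loads = 80.69 N·m counterclockwise.
The toolbox weighs 17 × 9.81 = 166.8 N and must supply an equal clockwise moment, so its lever arm about the fulcrum is 80.69 / 166.8 = 0.484 m.
That puts it at 2.2 − 0.484 = 1.72 m from the right end.

x ≈ 1.72 m from the right end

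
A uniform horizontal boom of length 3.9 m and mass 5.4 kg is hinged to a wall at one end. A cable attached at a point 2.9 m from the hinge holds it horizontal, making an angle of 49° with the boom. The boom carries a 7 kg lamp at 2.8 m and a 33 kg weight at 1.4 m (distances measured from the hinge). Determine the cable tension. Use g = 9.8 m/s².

T ≈ 342 N

Take moments about the hinge.
Beam weight: 5.4 × 9.8 = 52.92 N down at 1.95 m → arm 1.95 m, τ = 52.92 × 1.95 = 103.2 N·m clockwise.
Lamp: 7 × 9.8 = 68.6 N down at 2.8 m → arm 2.8 m, τ = 68.6 × 2.8 = 192.1 N·m clockwise.
Weight: 33 × 9.8 = 323.4 N down at 1.4 m → arm 1.4 m, τ = 323.4 × 1.4 = 452.8 N·m clockwise.
Total clockwise load moment = 748.1 N·m.
The cable tension T acts at 2.9 m; only its component perpendicular to the boom, T sinθ, produces torque. sin 49° = 0.7547.
Στ = 0 ⇒ T × 2.9 × 0.7547 = 748.1 ⇒ T = 748.1 / 2.189 = 342 N.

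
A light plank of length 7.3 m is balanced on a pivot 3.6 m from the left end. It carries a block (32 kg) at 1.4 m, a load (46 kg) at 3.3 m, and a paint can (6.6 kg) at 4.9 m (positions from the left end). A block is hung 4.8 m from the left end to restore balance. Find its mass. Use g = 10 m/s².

m ≈ 63 kg

Take moments about the pivot (at 3.6 m from the left end).
Block: 32 × 10 = 320 N down at 1.4 m → arm 2.2 m, τ = 320 × 2.2 = 704 N·m counterclockwise.
Load: 46 × 10 = 460 N down at 3.3 m → arm 0.3 m, τ = 460 × 0.3 = 138 N·m counterclockwise.
Paint can: 6.6 × 10 = 66 N down at 4.9 m → arm 1.3 m, τ = 66 × 1.3 = 85.8 N·m clockwise.
Net moment of known loads = 756.2 N·m counterclockwise.
An unknown mass m at 4.8 m has arm 1.2 m; its moment is m·g·1.2 clockwise.
For rotational equilibrium, m × 10 × 1.2 = 756.2, so m = 756.2 / (10 × 1.2) = 63 kg.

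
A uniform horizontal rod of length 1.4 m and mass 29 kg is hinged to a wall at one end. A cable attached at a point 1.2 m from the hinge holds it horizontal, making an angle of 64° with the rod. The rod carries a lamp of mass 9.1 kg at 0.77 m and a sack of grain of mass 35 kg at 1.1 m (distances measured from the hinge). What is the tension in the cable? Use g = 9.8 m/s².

T ≈ 598 N

Taking torques about the hinge:
Beam weight: 29 × 9.8 = 284.2 N down at 0.7 m → arm 0.7 m, τ = 284.2 × 0.7 = 198.9 N·m clockwise.
Lamp: 9.1 × 9.8 = 89.18 N down at 0.77 m → arm 0.77 m, τ = 89.18 × 0.77 = 68.67 N·m clockwise.
Sack of grain: 35 × 9.8 = 343 N down at 1.1 m → arm 1.1 m, τ = 343 × 1.1 = 377.3 N·m clockwise.
Total clockwise load moment = 644.9 N·m.
The cable tension T acts at 1.2 m; only its component perpendicular to the rod, T sinθ, produces torque. sin 64° = 0.8988.
For rotational equilibrium, T × 1.2 × 0.8988 = 644.9, so T = 644.9 / 1.079 = 598 N.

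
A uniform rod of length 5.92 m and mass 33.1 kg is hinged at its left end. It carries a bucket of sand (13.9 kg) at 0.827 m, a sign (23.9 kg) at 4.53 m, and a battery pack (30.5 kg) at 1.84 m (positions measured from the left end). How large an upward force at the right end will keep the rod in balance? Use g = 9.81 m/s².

F ≈ 454 N

Sum moments about the left end (the unknown pivot reaction has zero arm there).
Beam weight: 33.1 × 9.81 = 324.7 N down at 2.96 m → arm 2.96 m, τ = 324.7 × 2.96 = 961.1 N·m clockwise.
Bucket of sand: 13.9 × 9.81 = 136.4 N down at 0.827 m → arm 0.827 m, τ = 136.4 × 0.827 = 112.8 N·m clockwise.
Sign: 23.9 × 9.81 = 234.5 N down at 4.53 m → arm 4.53 m, τ = 234.5 × 4.53 = 1062 N·m clockwise.
Battery pack: 30.5 × 9.81 = 299.2 N down at 1.84 m → arm 1.84 m, τ = 299.2 × 1.84 = 550.5 N·m clockwise.
Net moment of the loads = 2686 N·m clockwise.
The upward force F acts at the right end, arm 5.92 m, giving F × 5.92 counterclockwise.
Balancing moments: F × 5.92 = 2686, giving F = 2686 / 5.92 = 454 N.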